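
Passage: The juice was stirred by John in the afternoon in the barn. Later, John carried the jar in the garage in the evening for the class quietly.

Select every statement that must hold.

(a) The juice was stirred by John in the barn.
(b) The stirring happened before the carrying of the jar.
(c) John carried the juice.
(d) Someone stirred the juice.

(a) Entailed — this follows by dropping conjuncts from the stirring event's description.
(b) Entailed — the narrative places the stirring before the carrying.
(c) Not entailed — John carried the jar, not the juice; the juice belongs to the stirring event.
(d) Entailed — the original entails any weakening of itself; this just drops 'in the barn', 'in the afternoon' and generalizes the agent.

(a), (b), (d)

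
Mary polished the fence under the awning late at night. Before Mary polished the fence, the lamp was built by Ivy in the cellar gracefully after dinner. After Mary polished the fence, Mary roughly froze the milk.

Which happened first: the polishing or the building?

The connectives place the building before the polishing.

the building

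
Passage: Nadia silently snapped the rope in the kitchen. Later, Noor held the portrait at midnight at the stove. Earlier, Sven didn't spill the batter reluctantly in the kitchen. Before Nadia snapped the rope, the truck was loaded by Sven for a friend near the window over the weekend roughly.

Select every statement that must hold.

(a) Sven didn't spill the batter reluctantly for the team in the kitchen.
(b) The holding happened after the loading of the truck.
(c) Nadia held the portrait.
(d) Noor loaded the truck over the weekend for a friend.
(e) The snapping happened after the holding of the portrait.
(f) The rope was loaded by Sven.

(a) Entailed — under negation, adding a further restriction is entailed: if no such spilling event occurred, none occurred for the team either.
(b) Entailed — the narrative places the loading before the holding.
(c) Not entailed — the passage has Noor holding the portrait, not Nadia.
(d) Not entailed — the passage has Sven loading the truck, not Noor.
(e) Not entailed — the narrative places the snapping before the holding, not after.
(f) Not entailed — Sven loaded the truck, not the rope; the rope belongs to the snapping event.

(a), (b)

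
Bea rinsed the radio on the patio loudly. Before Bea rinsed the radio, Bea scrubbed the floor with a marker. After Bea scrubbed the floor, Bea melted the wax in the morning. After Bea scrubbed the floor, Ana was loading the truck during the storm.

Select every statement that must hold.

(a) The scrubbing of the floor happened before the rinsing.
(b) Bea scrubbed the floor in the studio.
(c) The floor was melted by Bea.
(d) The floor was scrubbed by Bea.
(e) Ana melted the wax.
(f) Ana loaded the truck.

(a) Entailed — the narrative places the scrubbing before the rinsing.
(b) Not entailed — 'in the studio' adds information not in the original event.
(c) Not entailed — Bea melted the wax, not the floor; the floor belongs to the scrubbing event.
(d) Entailed — this follows by dropping conjuncts from the scrubbing event's description.
(e) Not entailed — the passage has Bea melting the wax, not Ana.
(f) Not entailed — 'was loading' is progressive on an accomplishment; it does not entail the completed 'loaded'.

(a), (d)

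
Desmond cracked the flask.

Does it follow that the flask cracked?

'Desmond cracked the flask' is the causative; it entails the inchoative 'the flask cracked'.

yes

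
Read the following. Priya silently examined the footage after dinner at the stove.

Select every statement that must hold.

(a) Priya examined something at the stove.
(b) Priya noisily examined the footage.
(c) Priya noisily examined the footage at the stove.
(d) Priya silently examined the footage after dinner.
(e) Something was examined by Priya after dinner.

(a) Entailed — dropping 'silently', 'after dinner' and generalizing the patient leaves a sub-description the original still satisfies.
(b) Not entailed — 'noisily' adds a manner not in (and inconsistent with) the original.
(c) Not entailed — 'noisily' adds a manner not in (and inconsistent with) the original.
(d) Entailed — every conjunct here is already in the original examining event.
(e) Entailed — the original entails any weakening of itself; this just drops 'silently', 'at the stove' and generalizes the patient.

(a), (d), (e)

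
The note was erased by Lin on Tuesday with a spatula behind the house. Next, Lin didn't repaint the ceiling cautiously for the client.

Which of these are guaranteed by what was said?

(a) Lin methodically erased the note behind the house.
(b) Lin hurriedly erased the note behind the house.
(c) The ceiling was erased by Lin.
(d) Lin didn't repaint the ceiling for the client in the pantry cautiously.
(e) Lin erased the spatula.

(d)

(a) Not entailed — 'methodically' adds information not in the original event.
(b) Not entailed — 'hurriedly' adds information not in the original event.
(c) Not entailed — Lin erased the note, not the ceiling; the ceiling belongs to the repainting event.
(d) Entailed — under negation, adding a further restriction is entailed: if no such repainting event occurred, none occurred in the pantry either.
(e) Not entailed — the spatula is the instrument, not what was erased.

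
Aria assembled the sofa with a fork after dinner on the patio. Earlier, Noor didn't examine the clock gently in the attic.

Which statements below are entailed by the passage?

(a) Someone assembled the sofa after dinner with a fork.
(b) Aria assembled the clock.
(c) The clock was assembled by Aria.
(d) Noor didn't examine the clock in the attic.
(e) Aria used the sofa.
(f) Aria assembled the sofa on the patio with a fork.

(a), (f)

(a) Entailed — dropping 'on the patio' and generalizing the agent leaves a sub-description the original still satisfies.
(b) Not entailed — Aria assembled the sofa, not the clock; the clock belongs to the examining event.
(c) Not entailed — Aria assembled the sofa, not the clock; the clock belongs to the examining event.
(d) Not entailed — dropping 'gently' under negation is not valid — the original leaves open that Noor examined the clock some other way.
(e) Not entailed — the sofa is the patient, not an instrument — Aria used a fork.
(f) Entailed — dropping 'after dinner' leaves a sub-description the original still satisfies.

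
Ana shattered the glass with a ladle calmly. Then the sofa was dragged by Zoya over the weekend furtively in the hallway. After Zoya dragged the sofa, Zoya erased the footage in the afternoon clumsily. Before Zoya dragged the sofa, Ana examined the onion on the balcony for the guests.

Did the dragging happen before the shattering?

The narrative orders the shattering before the dragging.

no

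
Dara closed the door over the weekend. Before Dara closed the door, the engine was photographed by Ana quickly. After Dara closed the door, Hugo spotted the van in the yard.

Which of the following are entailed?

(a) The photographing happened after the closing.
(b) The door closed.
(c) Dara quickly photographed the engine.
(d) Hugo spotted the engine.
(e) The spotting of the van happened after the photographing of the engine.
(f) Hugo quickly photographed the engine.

(b), (e)

(a) Not entailed — the narrative places the photographing before the closing, not after.
(b) Entailed — 'Dara closed the door' is causative; it entails the inchoative 'the door closed'.
(c) Not entailed — the passage has Ana photographing the engine, not Dara.
(d) Not entailed — Hugo spotted the van, not the engine; the engine belongs to the photographing event.
(e) Entailed — the narrative places the photographing before the spotting.
(f) Not entailed — the passage has Ana photographing the engine, not Hugo.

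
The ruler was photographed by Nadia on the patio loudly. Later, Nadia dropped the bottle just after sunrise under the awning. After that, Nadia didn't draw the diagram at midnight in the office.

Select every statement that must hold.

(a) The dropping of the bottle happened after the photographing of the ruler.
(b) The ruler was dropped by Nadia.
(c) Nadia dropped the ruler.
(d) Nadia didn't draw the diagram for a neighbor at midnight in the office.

(a) Entailed — the narrative places the photographing before the dropping.
(b) Not entailed — Nadia dropped the bottle, not the ruler; the ruler belongs to the photographing event.
(c) Not entailed — Nadia dropped the bottle, not the ruler; the ruler belongs to the photographing event.
(d) Entailed — under negation, adding a further restriction is entailed: if no such drawing event occurred, none occurred for a neighbor either.

(a), (d)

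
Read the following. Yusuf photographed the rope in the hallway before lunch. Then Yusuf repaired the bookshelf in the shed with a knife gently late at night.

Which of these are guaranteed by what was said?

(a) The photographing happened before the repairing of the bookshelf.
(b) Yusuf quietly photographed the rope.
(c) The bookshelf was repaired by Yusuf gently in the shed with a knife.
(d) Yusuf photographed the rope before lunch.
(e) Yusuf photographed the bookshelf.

(a) Entailed — the narrative places the photographing before the repairing.
(b) Not entailed — 'quietly' adds information not in the original event.
(c) Entailed — every conjunct here is already in the original repairing event.
(d) Entailed — every conjunct here is already in the original photographing event.
(e) Not entailed — Yusuf photographed the rope, not the bookshelf; the bookshelf belongs to the repairing event.

(a), (c), (d)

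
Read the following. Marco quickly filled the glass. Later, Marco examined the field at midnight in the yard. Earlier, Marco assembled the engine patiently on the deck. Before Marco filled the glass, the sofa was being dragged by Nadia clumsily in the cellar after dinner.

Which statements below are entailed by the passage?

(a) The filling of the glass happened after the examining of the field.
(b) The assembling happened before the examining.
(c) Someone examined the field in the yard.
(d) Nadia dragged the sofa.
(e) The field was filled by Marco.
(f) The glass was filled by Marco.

(b), (c), (d), (f)

(a) Not entailed — the narrative places the filling before the examining, not after.
(b) Entailed — the narrative places the assembling before the examining.
(c) Entailed — the original entails any weakening of itself; this just drops 'at midnight' and generalizes the agent.
(d) Entailed — 'drag' is an activity; 'was dragging' entails that some dragging happened, so 'dragged' holds.
(e) Not entailed — Marco filled the glass, not the field; the field belongs to the examining event.
(f) Entailed — dropping 'quickly' leaves a sub-description the original still satisfies.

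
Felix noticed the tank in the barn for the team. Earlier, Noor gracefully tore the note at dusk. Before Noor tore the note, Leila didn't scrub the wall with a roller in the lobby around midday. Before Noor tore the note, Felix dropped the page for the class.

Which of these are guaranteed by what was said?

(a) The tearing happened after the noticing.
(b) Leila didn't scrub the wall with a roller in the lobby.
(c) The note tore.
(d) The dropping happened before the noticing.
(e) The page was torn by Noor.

(c), (d)

(a) Not entailed — the narrative places the tearing before the noticing, not after.
(b) Not entailed — dropping 'around midday' under negation is not valid — the original leaves open that Leila scrubbed the wall some other way.
(c) Entailed — 'Noor tore the note' is causative; it entails the inchoative 'the note tore'.
(d) Entailed — the narrative places the dropping before the noticing.
(e) Not entailed — Noor tore the note, not the page; the page belongs to the dropping event.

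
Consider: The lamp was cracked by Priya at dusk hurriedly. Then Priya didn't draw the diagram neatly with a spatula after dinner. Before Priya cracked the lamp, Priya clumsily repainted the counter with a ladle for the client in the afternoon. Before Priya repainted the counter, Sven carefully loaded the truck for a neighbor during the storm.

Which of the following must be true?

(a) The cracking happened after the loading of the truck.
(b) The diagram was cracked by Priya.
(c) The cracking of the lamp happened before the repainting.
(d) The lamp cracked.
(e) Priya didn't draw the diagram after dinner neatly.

(a) Entailed — the narrative places the loading before the cracking.
(b) Not entailed — Priya cracked the lamp, not the diagram; the diagram belongs to the drawing event.
(c) Not entailed — the narrative places the repainting before the cracking, not after.
(d) Entailed — 'Priya cracked the lamp' is causative; it entails the inchoative 'the lamp cracked'.
(e) Not entailed — dropping 'with a spatula' under negation is not valid — the original leaves open that Priya drew the diagram some other way.

(a), (d)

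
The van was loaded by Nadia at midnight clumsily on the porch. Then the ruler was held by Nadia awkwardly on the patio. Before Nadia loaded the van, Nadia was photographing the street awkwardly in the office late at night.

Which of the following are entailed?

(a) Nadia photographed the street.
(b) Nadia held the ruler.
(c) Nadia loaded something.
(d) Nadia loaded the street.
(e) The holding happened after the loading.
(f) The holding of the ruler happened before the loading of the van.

(b), (c), (e)

(a) Not entailed — 'was photographing' is progressive on an accomplishment; it does not entail the completed 'photographed'.
(b) Entailed — every conjunct here is already in the original holding event.
(c) Entailed — this follows by dropping conjuncts from the loading event's description.
(d) Not entailed — Nadia loaded the van, not the street; the street belongs to the photographing event.
(e) Entailed — the narrative places the loading before the holding.
(f) Not entailed — the narrative places the loading before the holding, not after.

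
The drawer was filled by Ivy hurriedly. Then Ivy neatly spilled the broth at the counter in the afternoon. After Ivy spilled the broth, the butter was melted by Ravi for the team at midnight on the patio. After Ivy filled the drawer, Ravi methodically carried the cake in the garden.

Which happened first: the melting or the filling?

the filling

The connectives place the filling before the melting.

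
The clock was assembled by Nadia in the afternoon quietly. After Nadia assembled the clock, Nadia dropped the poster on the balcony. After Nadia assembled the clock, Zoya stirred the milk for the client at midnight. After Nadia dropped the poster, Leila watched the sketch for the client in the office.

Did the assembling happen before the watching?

yes

The narrative orders the assembling before the watching.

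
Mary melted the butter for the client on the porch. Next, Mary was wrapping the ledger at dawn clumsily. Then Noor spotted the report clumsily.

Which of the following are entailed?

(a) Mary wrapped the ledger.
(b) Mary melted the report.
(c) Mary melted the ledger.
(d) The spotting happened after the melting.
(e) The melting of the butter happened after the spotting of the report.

(d)

(a) Not entailed — 'was wrapping' is progressive on an accomplishment; it does not entail the completed 'wrapped'.
(b) Not entailed — Mary melted the butter, not the report; the report belongs to the spotting event.
(c) Not entailed — Mary melted the butter, not the ledger; the ledger belongs to the wrapping event.
(d) Entailed — the narrative places the melting before the spotting.
(e) Not entailed — the narrative places the melting before the spotting, not after.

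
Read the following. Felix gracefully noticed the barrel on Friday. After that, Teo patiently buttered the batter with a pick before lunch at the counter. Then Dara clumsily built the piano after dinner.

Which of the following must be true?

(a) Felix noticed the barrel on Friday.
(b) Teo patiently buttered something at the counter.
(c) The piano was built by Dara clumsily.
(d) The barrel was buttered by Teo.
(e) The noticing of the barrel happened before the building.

(a) Entailed — the original entails any weakening of itself; this just drops 'gracefully'.
(b) Entailed — dropping 'before lunch', 'with a pick' and generalizing the patient leaves a sub-description the original still satisfies.
(c) Entailed — dropping 'after dinner' leaves a sub-description the original still satisfies.
(d) Not entailed — Teo buttered the batter, not the barrel; the barrel belongs to the noticing event.
(e) Entailed — the narrative places the noticing before the building.

(a), (b), (c), (e)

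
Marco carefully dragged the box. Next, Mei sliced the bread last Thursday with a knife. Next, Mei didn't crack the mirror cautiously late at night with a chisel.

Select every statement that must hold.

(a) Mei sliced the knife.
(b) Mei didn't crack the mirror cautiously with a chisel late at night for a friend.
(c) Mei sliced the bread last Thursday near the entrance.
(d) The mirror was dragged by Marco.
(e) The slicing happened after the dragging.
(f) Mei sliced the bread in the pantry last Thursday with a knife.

(b), (e)

(a) Not entailed — the knife is the instrument, not what was sliced.
(b) Entailed — under negation, adding a further restriction is entailed: if no such cracking event occurred, none occurred for a friend either.
(c) Not entailed — 'near the entrance' adds information not in the original event.
(d) Not entailed — Marco dragged the box, not the mirror; the mirror belongs to the cracking event.
(e) Entailed — the narrative places the dragging before the slicing.
(f) Not entailed — 'in the pantry' adds information not in the original event.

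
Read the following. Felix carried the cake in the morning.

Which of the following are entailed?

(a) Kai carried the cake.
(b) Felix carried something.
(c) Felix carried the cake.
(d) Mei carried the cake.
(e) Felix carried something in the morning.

(a) Not entailed — the passage has Felix carrying the cake, not Kai.
(b) Entailed — dropping 'in the morning' and generalizing the patient leaves a sub-description the original still satisfies.
(c) Entailed — this follows by dropping conjuncts from the carrying event's description.
(d) Not entailed — the passage has Felix carrying the cake, not Mei.
(e) Entailed — every conjunct here is already in the original carrying event.

(b), (c), (e)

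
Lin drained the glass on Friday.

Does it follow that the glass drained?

'Lin drained the glass' is the causative; it entails the inchoative 'the glass drained'.

yes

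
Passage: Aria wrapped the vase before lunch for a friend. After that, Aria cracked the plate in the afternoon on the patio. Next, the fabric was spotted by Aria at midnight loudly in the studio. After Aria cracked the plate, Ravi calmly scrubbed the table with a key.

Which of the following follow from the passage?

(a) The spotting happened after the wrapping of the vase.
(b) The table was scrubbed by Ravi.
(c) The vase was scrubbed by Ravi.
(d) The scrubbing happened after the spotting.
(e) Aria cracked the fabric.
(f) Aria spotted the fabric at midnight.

(a), (b), (f)

(a) Entailed — the narrative places the wrapping before the spotting.
(b) Entailed — this follows by dropping conjuncts from the scrubbing event's description.
(c) Not entailed — Ravi scrubbed the table, not the vase; the vase belongs to the wrapping event.
(d) Not entailed — the narrative doesn't order the spotting relative to the scrubbing.
(e) Not entailed — Aria cracked the plate, not the fabric; the fabric belongs to the spotting event.
(f) Entailed — every conjunct here is already in the original spotting event.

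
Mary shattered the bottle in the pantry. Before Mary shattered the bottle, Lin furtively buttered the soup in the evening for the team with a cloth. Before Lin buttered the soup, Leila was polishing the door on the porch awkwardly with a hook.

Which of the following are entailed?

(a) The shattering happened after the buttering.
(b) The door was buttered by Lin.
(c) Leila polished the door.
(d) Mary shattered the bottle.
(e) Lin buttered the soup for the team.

(a), (c), (d), (e)

(a) Entailed — the narrative places the buttering before the shattering.
(b) Not entailed — Lin buttered the soup, not the door; the door belongs to the polishing event.
(c) Entailed — 'polish' is an activity; 'was polishing' entails that some polishing happened, so 'polished' holds.
(d) Entailed — this follows by dropping conjuncts from the shattering event's description.
(e) Entailed — the original entails any weakening of itself; this just drops 'with a cloth', 'furtively', 'in the evening'.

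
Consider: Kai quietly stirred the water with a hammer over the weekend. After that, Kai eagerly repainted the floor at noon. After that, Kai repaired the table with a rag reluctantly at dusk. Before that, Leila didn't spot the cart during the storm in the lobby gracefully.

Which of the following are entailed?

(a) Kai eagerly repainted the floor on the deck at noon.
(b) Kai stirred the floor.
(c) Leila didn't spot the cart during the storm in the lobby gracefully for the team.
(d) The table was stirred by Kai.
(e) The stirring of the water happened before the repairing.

(a) Not entailed — 'on the deck' adds information not in the original event.
(b) Not entailed — Kai stirred the water, not the floor; the floor belongs to the repainting event.
(c) Entailed — under negation, adding a further restriction is entailed: if no such spotting event occurred, none occurred for the team either.
(d) Not entailed — Kai stirred the water, not the table; the table belongs to the repairing event.
(e) Entailed — the narrative places the stirring before the repairing.

(c), (e)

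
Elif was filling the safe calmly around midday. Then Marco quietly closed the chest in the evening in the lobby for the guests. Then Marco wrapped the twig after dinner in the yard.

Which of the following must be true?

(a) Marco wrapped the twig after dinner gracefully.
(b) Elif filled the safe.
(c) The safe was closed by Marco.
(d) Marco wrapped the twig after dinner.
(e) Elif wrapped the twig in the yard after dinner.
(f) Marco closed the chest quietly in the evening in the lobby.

(d), (f)

(a) Not entailed — 'gracefully' adds information not in the original event.
(b) Not entailed — 'was filling' is progressive on an accomplishment; it does not entail the completed 'filled'.
(c) Not entailed — Marco closed the chest, not the safe; the safe belongs to the filling event.
(d) Entailed — dropping 'in the yard' leaves a sub-description the original still satisfies.
(e) Not entailed — the passage has Marco wrapping the twig, not Elif.
(f) Entailed — the original entails any weakening of itself; this just drops 'for the guests'.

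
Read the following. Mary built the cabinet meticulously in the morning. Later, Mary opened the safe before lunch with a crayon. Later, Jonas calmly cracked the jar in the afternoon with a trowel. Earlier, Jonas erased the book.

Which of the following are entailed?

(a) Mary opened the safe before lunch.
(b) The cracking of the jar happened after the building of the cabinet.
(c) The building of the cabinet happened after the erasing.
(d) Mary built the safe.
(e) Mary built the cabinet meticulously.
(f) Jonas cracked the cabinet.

(a), (b), (e)

(a) Entailed — dropping 'with a crayon' leaves a sub-description the original still satisfies.
(b) Entailed — the narrative places the building before the cracking.
(c) Not entailed — the narrative doesn't order the erasing relative to the building.
(d) Not entailed — Mary built the cabinet, not the safe; the safe belongs to the opening event.
(e) Entailed — the original entails any weakening of itself; this just drops 'in the morning'.
(f) Not entailed — Jonas cracked the jar, not the cabinet; the cabinet belongs to the building event.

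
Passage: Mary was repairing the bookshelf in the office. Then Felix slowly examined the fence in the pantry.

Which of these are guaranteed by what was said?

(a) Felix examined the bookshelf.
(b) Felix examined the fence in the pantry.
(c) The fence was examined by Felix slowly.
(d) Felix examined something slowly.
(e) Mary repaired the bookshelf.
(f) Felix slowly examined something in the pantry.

(a) Not entailed — Felix examined the fence, not the bookshelf; the bookshelf belongs to the repairing event.
(b) Entailed — the original entails any weakening of itself; this just drops 'slowly'.
(c) Entailed — the original entails any weakening of itself; this just drops 'in the pantry'.
(d) Entailed — the original entails any weakening of itself; this just drops 'in the pantry' and generalizes the patient.
(e) Not entailed — 'was repairing' is progressive on an accomplishment; it does not entail the completed 'repaired'.
(f) Entailed — every conjunct here is already in the original examining event.

(b), (c), (d), (f)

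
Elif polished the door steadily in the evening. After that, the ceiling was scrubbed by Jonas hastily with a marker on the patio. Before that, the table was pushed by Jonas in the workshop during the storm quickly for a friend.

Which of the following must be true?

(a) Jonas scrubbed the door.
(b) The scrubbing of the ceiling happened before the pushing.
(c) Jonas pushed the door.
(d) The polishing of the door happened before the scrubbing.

(a) Not entailed — Jonas scrubbed the ceiling, not the door; the door belongs to the polishing event.
(b) Not entailed — the narrative places the pushing before the scrubbing, not after.
(c) Not entailed — Jonas pushed the table, not the door; the door belongs to the polishing event.
(d) Entailed — the narrative places the polishing before the scrubbing.

(d)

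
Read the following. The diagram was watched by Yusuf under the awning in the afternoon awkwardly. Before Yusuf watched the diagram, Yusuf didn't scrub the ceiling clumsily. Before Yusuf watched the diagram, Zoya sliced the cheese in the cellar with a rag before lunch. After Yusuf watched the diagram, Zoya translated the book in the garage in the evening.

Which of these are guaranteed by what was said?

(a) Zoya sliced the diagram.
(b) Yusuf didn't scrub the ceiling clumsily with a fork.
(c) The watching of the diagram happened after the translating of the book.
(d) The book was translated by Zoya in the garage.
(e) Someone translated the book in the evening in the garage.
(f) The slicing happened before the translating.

(b), (d), (e), (f)

(a) Not entailed — Zoya sliced the cheese, not the diagram; the diagram belongs to the watching event.
(b) Entailed — under negation, adding a further restriction is entailed: if no such scrubbing event occurred, none occurred with a fork either.
(c) Not entailed — the narrative places the watching before the translating, not after.
(d) Entailed — the original entails any weakening of itself; this just drops 'in the evening'.
(e) Entailed — this follows by dropping conjuncts from the translating event's description.
(f) Entailed — the narrative places the slicing before the translating.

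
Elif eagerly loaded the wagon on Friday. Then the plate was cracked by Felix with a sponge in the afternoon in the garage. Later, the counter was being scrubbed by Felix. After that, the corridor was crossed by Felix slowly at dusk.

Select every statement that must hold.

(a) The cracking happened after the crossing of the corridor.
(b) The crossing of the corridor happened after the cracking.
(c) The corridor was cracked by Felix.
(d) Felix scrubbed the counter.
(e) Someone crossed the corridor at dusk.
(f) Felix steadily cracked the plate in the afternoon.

(a) Not entailed — the narrative places the cracking before the crossing, not after.
(b) Entailed — the narrative places the cracking before the crossing.
(c) Not entailed — Felix cracked the plate, not the corridor; the corridor belongs to the crossing event.
(d) Entailed — 'scrub' is an activity; 'was scrubbing' entails that some scrubbing happened, so 'scrubbed' holds.
(e) Entailed — dropping 'slowly' and generalizing the agent leaves a sub-description the original still satisfies.
(f) Not entailed — 'steadily' adds information not in the original event.

(b), (d), (e)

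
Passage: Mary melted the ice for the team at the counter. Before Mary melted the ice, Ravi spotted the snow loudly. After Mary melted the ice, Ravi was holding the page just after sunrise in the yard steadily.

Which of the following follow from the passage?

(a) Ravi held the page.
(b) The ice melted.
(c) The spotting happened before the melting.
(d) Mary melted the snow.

(a), (b), (c)

(a) Entailed — 'hold' is an activity; 'was holding' entails that some holding happened, so 'held' holds.
(b) Entailed — 'Mary melted the ice' is causative; it entails the inchoative 'the ice melted'.
(c) Entailed — the narrative places the spotting before the melting.
(d) Not entailed — Mary melted the ice, not the snow; the snow belongs to the spotting event.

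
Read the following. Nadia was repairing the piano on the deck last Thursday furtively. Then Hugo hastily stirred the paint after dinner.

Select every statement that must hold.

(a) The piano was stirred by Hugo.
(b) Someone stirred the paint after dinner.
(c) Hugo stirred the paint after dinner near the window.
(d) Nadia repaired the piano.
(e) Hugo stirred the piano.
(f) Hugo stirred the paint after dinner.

(a) Not entailed — Hugo stirred the paint, not the piano; the piano belongs to the repairing event.
(b) Entailed — dropping 'hastily' and generalizing the agent leaves a sub-description the original still satisfies.
(c) Not entailed — 'near the window' adds information not in the original event.
(d) Not entailed — 'was repairing' is progressive on an accomplishment; it does not entail the completed 'repaired'.
(e) Not entailed — Hugo stirred the paint, not the piano; the piano belongs to the repairing event.
(f) Entailed — this follows by dropping conjuncts from the stirring event's description.

(b), (f)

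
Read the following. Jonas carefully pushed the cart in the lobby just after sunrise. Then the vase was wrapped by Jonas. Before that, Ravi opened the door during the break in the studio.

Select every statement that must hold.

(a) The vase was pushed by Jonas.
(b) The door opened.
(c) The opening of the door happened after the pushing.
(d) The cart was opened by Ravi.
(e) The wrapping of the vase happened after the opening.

(b), (e)

(a) Not entailed — Jonas pushed the cart, not the vase; the vase belongs to the wrapping event.
(b) Entailed — 'Ravi opened the door' is causative; it entails the inchoative 'the door opened'.
(c) Not entailed — the narrative doesn't order the pushing relative to the opening.
(d) Not entailed — Ravi opened the door, not the cart; the cart belongs to the pushing event.
(e) Entailed — the narrative places the opening before the wrapping.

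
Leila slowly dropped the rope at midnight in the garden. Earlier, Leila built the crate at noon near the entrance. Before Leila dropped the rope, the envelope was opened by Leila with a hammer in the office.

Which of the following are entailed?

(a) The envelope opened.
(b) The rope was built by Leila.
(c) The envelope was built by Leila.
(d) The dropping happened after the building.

(a) Entailed — 'Leila opened the envelope' is causative; it entails the inchoative 'the envelope opened'.
(b) Not entailed — Leila built the crate, not the rope; the rope belongs to the dropping event.
(c) Not entailed — Leila built the crate, not the envelope; the envelope belongs to the opening event.
(d) Entailed — the narrative places the building before the dropping.

(a), (d)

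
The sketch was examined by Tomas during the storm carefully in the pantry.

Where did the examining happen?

in the pantry

'in the pantry' marks the location of the examining event.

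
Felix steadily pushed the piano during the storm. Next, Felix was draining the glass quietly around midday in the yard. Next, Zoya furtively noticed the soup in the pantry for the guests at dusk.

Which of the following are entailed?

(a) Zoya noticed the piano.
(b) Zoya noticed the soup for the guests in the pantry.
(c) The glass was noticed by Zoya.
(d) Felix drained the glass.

(a) Not entailed — Zoya noticed the soup, not the piano; the piano belongs to the pushing event.
(b) Entailed — this follows by dropping conjuncts from the noticing event's description.
(c) Not entailed — Zoya noticed the soup, not the glass; the glass belongs to the draining event.
(d) Not entailed — 'was draining' is progressive on an accomplishment; it does not entail the completed 'drained'.

(b)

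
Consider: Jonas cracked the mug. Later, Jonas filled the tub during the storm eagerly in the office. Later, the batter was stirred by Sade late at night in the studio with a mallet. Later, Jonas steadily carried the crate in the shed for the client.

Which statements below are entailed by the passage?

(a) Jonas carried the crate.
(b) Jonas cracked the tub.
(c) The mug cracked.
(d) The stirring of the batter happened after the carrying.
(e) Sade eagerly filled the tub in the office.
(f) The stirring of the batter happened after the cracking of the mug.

(a) Entailed — this follows by dropping conjuncts from the carrying event's description.
(b) Not entailed — Jonas cracked the mug, not the tub; the tub belongs to the filling event.
(c) Entailed — 'Jonas cracked the mug' is causative; it entails the inchoative 'the mug cracked'.
(d) Not entailed — the narrative places the stirring before the carrying, not after.
(e) Not entailed — the passage has Jonas filling the tub, not Sade.
(f) Entailed — the narrative places the cracking before the stirring.

(a), (c), (f)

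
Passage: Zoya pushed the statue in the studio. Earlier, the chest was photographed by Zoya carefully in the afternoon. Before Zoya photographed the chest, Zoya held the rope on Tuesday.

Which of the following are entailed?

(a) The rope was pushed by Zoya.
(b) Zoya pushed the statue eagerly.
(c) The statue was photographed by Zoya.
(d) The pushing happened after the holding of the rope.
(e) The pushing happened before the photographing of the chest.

(d)

(a) Not entailed — Zoya pushed the statue, not the rope; the rope belongs to the holding event.
(b) Not entailed — 'eagerly' adds information not in the original event.
(c) Not entailed — Zoya photographed the chest, not the statue; the statue belongs to the pushing event.
(d) Entailed — the narrative places the holding before the pushing.
(e) Not entailed — the narrative places the photographing before the pushing, not after.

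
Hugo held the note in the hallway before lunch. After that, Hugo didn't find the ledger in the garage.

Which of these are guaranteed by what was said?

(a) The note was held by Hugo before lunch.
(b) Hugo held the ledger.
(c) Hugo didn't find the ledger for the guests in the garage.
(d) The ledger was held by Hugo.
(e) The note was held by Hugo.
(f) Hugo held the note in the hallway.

(a) Entailed — this follows by dropping conjuncts from the holding event's description.
(b) Not entailed — Hugo held the note, not the ledger; the ledger belongs to the finding event.
(c) Entailed — under negation, adding a further restriction is entailed: if no such finding event occurred, none occurred for the guests either.
(d) Not entailed — Hugo held the note, not the ledger; the ledger belongs to the finding event.
(e) Entailed — every conjunct here is already in the original holding event.
(f) Entailed — the original entails any weakening of itself; this just drops 'before lunch'.

(a), (c), (e), (f)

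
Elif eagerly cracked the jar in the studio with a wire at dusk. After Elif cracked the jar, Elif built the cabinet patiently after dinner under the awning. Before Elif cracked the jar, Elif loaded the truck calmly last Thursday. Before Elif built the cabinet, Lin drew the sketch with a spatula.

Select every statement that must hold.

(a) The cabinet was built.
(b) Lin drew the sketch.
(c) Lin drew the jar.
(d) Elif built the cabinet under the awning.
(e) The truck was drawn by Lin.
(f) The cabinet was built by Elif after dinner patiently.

(a) Entailed — this follows by dropping conjuncts from the building event's description.
(b) Entailed — every conjunct here is already in the original drawing event.
(c) Not entailed — Lin drew the sketch, not the jar; the jar belongs to the cracking event.
(d) Entailed — dropping 'after dinner', 'patiently' leaves a sub-description the original still satisfies.
(e) Not entailed — Lin drew the sketch, not the truck; the truck belongs to the loading event.
(f) Entailed — this follows by dropping conjuncts from the building event's description.

(a), (b), (d), (f)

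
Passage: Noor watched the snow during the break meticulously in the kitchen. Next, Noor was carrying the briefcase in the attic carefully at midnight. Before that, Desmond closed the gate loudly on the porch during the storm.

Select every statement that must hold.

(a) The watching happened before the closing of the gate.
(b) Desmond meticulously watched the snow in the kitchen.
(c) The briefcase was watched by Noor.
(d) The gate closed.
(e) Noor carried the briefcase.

(d), (e)

(a) Not entailed — the narrative doesn't order the watching relative to the closing.
(b) Not entailed — the passage has Noor watching the snow, not Desmond.
(c) Not entailed — Noor watched the snow, not the briefcase; the briefcase belongs to the carrying event.
(d) Entailed — 'Desmond closed the gate' is causative; it entails the inchoative 'the gate closed'.
(e) Entailed — 'carry' is an activity; 'was carrying' entails that some carrying happened, so 'carried' holds.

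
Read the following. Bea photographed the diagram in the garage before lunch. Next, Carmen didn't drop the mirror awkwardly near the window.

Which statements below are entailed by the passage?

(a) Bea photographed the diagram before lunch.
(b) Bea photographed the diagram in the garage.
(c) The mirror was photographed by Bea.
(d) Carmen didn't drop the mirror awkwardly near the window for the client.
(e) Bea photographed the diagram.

(a), (b), (d), (e)

(a) Entailed — every conjunct here is already in the original photographing event.
(b) Entailed — every conjunct here is already in the original photographing event.
(c) Not entailed — Bea photographed the diagram, not the mirror; the mirror belongs to the dropping event.
(d) Entailed — under negation, adding a further restriction is entailed: if no such dropping event occurred, none occurred for the client either.
(e) Entailed — the original entails any weakening of itself; this just drops 'in the garage', 'before lunch'.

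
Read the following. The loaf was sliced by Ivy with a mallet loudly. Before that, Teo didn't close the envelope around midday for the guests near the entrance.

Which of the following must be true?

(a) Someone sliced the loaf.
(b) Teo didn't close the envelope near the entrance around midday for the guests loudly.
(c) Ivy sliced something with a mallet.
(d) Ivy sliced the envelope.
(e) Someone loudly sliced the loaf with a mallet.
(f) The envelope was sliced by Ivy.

(a), (b), (c), (e)

(a) Entailed — the original entails any weakening of itself; this just drops 'with a mallet', 'loudly' and generalizes the agent.
(b) Entailed — under negation, adding a further restriction is entailed: if no such closing event occurred, none occurred loudly either.
(c) Entailed — this follows by dropping conjuncts from the slicing event's description.
(d) Not entailed — Ivy sliced the loaf, not the envelope; the envelope belongs to the closing event.
(e) Entailed — this follows by dropping conjuncts from the slicing event's description.
(f) Not entailed — Ivy sliced the loaf, not the envelope; the envelope belongs to the closing event.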